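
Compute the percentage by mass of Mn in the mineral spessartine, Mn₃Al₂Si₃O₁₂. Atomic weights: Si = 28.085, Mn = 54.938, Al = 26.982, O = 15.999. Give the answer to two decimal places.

33.29 mass %

Formula mass = 3×54.938 + 2×26.982 + 3×28.085 + 12×15.999 = 495.021 g/mol, of which 164.814 g is Mn.
So Mn makes up 164.814/495.021 = 0.3329 of the mass, i.e. 33.29%.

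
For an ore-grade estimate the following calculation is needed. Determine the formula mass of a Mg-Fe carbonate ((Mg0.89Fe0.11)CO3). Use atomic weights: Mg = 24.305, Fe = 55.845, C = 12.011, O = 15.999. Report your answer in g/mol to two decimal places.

87.78 g/mol

M = 0.89(24.305) + 0.11(55.845) + 1(12.011) + 3(15.999)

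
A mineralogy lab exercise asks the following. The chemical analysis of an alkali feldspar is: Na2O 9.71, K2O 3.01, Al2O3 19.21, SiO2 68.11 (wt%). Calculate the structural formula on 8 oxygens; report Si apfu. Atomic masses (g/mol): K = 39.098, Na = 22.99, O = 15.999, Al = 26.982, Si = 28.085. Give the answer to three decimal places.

Na2O: 9.71/61.979 = 0.15667 mol → 0.31334 mol Na, 0.15667 mol O.
K2O: 3.01/94.195 = 0.03195 mol → 0.06390 mol K, 0.03195 mol O.
Al2O3: 19.21/101.961 = 0.18841 mol → 0.37682 mol Al, 0.56523 mol O.
SiO2: 68.11/60.083 = 1.13360 mol → 1.13360 mol Si, 2.26720 mol O.
Total oxygen = 3.02105 mol. Normalization factor = 8/3.02105 = 2.64809.
Si per 8 O = 1.13360 × 2.64809 = 3.002.

3.002 Si apfu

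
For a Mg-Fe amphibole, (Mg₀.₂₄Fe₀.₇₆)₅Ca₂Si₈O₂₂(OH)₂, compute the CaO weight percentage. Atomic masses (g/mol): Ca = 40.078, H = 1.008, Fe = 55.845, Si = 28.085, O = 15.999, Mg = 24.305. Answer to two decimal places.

12.03 wt%

M((Mg₀.₂₄Fe₀.₇₆)₅Ca₂Si₈O₂₂(OH)₂) = 932.205 g/mol; M(CaO) = 56.077 g/mol.
Moles CaO per formula unit = 2 Ca ÷ 1 = 2.0000.
CaO fraction = (2.0000 × 56.077) / 932.205 = 112.154/932.205 = 0.1203.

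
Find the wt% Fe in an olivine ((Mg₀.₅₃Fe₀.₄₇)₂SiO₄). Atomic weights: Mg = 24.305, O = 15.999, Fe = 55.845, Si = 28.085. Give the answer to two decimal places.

30.82 wt%

M((Mg₀.₅₃Fe₀.₄₇)₂SiO₄) = 170.339 g/mol.
Fe contributes 0.94 × 55.845 = 52.494 g per mole.
52.494/170.339 = 0.3082 → 30.82%.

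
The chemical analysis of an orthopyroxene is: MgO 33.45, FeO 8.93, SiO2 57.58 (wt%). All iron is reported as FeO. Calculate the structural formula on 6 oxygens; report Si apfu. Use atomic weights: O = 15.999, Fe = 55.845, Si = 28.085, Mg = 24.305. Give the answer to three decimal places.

MgO (M=40.304): mol = 0.82994; Mg = 0.82994, O = 0.82994.
FeO (M=71.844): mol = 0.12430; Fe = 0.12430, O = 0.12430.
SiO2 (M=60.083): mol = 0.95834; Si = 0.95834, O = 1.91668.
ΣO = 2.87092; factor = 6/ΣO = 2.08992.
Si apfu = 0.95834 × 2.08992 = 2.003.

2.003 Si apfu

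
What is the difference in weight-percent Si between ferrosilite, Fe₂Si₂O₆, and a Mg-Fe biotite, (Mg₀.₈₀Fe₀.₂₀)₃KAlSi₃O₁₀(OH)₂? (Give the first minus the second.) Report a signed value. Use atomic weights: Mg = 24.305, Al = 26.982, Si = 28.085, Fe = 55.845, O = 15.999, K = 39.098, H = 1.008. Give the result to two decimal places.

First mineral: 56.170 g Si in 263.854 g formula = 21.29 wt% Si.
Second mineral: 84.255 g Si in 436.178 g formula = 19.32 wt% Si.
21.29% − 19.32% gives a difference of 1.97 percentage points.

1.97 percentage points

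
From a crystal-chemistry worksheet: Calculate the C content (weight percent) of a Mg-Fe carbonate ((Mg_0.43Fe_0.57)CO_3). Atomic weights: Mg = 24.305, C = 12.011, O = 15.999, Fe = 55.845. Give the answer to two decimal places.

Formula mass = 0.43*24.305 + 0.57*55.845 + 1*12.011 + 3*15.999 = 102.291 g/mol, of which 12.011 g is C.
So C makes up 12.011/102.291 = 0.1174 of the mass, i.e. 11.74%.

11.74 weight percent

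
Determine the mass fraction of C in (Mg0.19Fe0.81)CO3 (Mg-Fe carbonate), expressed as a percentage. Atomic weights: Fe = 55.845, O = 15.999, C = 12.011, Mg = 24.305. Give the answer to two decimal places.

Molar mass of (Mg0.19Fe0.81)CO3: 0.19×24.305 + 0.81×55.845 + 1×12.011 + 3×15.999 = 109.860 g/mol.
Mass of C per formula unit: 1 × 12.011 = 12.011 g.
Weight fraction C = 12.011 / 109.860 = 0.1093.

10.93 weight percent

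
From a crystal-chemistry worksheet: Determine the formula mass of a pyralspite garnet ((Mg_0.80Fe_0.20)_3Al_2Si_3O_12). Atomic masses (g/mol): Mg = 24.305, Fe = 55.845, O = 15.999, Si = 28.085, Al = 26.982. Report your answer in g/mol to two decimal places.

The formula mass is the sum 2.40*24.305 + 0.60*55.845 + 2*26.982 + 3*28.085 + 12*15.999.

422.05 g/mol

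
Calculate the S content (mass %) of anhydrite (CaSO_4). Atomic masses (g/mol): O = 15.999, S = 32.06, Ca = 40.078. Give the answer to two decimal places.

23.55 mass %

M(CaSO_4) = 136.134 g/mol.
S contributes 1 × 32.06 = 32.060 g per mole.
32.060/136.134 = 0.2355 → 23.55%.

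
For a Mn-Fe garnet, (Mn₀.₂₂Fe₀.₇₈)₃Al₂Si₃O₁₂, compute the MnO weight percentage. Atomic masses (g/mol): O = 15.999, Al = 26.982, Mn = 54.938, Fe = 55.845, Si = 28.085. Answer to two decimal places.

9.42 wt%

Molar mass of (Mn₀.₂₂Fe₀.₇₈)₃Al₂Si₃O₁₂ = 0.66×54.938 + 2.34×55.845 + 2×26.982 + 3×28.085 + 12×15.999 = 497.143 g/mol.
Each formula unit contains 0.66 Mn, equivalent to 0.66/1 = 0.6600 mol MnO.
M(MnO) = 1×54.938 + 1×15.999 = 70.937 g/mol.
Mass of MnO per formula unit = 0.6600 × 70.937 = 46.818 g.
MnO wt% = 46.818 / 497.143 × 100 = 9.42%.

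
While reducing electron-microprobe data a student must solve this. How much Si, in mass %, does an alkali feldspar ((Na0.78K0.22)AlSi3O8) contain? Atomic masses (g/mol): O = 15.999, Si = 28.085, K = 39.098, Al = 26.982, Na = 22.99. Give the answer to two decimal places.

Formula mass = 0.78*22.99 + 0.22*39.098 + 1*26.982 + 3*28.085 + 8*15.999 = 265.763 g/mol, of which 84.255 g is Si.
So Si makes up 84.255/265.763 = 0.3170 of the mass, i.e. 31.70%.

31.70 mass %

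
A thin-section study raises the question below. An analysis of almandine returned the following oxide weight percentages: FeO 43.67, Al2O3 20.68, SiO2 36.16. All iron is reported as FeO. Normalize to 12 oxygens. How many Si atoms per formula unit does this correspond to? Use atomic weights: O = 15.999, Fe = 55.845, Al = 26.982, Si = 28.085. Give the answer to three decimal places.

43.67 wt% FeO ÷ 71.844 g/mol = 0.60784 mol, giving 0.60784 Fe and 0.60784 O.
20.68 wt% Al2O3 ÷ 101.961 g/mol = 0.20282 mol, giving 0.40564 Al and 0.60846 O.
36.16 wt% SiO2 ÷ 60.083 g/mol = 0.60183 mol, giving 0.60183 Si and 1.20366 O.
Oxygen sums to 2.41996; scaling by 12/2.41996 = 4.95876 puts the formula on 12 O.
Si: 0.60183 × 4.95876 = 2.984 atoms per formula unit.

2.984 Si apfu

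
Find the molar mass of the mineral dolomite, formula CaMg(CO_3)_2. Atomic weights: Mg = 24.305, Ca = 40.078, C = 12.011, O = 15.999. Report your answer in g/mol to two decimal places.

184.40 g/mol

The formula mass is the sum 1×40.078 + 1×24.305 + 2×12.011 + 6×15.999.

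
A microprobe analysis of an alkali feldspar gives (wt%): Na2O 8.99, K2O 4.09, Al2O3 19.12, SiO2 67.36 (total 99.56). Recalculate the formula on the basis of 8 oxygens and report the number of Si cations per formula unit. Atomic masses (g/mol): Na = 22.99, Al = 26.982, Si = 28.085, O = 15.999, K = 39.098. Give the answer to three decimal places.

Na2O (M=61.979): mol = 0.14505; Na = 0.29010, O = 0.14505.
K2O (M=94.195): mol = 0.04342; K = 0.08684, O = 0.04342.
Al2O3 (M=101.961): mol = 0.18752; Al = 0.37504, O = 0.56256.
SiO2 (M=60.083): mol = 1.12112; Si = 1.12112, O = 2.24224.
ΣO = 2.99327; factor = 8/ΣO = 2.67266.
Si apfu = 1.12112 × 2.67266 = 2.996.

2.996 Si apfu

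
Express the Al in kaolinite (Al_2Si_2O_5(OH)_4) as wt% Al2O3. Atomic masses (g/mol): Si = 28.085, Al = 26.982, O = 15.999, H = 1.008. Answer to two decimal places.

M(Al_2Si_2O_5(OH)_4) = 258.157 g/mol; M(Al2O3) = 101.961 g/mol.
Moles Al2O3 per formula unit = 2 Al ÷ 2 = 1.0000.
Al2O3 fraction = (1.0000 × 101.961) / 258.157 = 101.961/258.157 = 0.3950.

39.50 wt%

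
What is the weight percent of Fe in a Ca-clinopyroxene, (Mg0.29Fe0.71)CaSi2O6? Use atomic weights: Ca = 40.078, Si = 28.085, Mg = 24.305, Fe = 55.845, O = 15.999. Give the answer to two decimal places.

Molar mass of (Mg0.29Fe0.71)CaSi2O6: 0.29×24.305 + 0.71×55.845 + 1×40.078 + 2×28.085 + 6×15.999 = 238.940 g/mol.
Mass of Fe per formula unit: 0.71 × 55.845 = 39.650 g.
Weight fraction Fe = 39.650 / 238.940 = 0.1659.

16.59 weight percent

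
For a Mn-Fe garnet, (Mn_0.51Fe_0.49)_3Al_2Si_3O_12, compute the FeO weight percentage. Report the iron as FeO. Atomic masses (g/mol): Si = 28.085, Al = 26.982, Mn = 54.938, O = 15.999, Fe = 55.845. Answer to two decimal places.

21.28 wt%

Formula mass = 496.354 g/mol.
1.47 Fe → 1.4700 mol FeO per formula unit; M(FeO) = 71.844, so FeO mass = 105.611 g.
105.611/496.354 × 100 = 21.28 wt%.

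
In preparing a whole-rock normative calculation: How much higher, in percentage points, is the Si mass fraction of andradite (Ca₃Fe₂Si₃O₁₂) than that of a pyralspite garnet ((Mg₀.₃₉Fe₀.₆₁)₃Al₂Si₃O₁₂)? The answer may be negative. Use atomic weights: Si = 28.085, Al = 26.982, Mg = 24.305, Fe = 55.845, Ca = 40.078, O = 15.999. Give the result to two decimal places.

Si in Ca₃Fe₂Si₃O₁₂: molar mass 508.167 g/mol; 3×28.085 = 84.255 g → 16.58 wt%.
Si in (Mg₀.₃₉Fe₀.₆₁)₃Al₂Si₃O₁₂: molar mass 460.840 g/mol; 3×28.085 = 84.255 g → 18.28 wt%.
Difference = 16.58 − 18.28 = -1.70 percentage points.

-1.70 percentage points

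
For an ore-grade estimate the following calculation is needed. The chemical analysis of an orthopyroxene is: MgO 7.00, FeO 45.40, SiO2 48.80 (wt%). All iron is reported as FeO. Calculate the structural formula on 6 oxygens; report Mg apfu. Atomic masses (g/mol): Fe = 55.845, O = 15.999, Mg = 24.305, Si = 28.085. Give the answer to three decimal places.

0.429 Mg apfu

MgO: 7.00/40.304 = 0.17368 mol → 0.17368 mol Mg, 0.17368 mol O.
FeO: 45.40/71.844 = 0.63192 mol → 0.63192 mol Fe, 0.63192 mol O.
SiO2: 48.80/60.083 = 0.81221 mol → 0.81221 mol Si, 1.62442 mol O.
Total oxygen = 2.43002 mol. Normalization factor = 6/2.43002 = 2.46912.
Mg per 6 O = 0.17368 × 2.46912 = 0.429.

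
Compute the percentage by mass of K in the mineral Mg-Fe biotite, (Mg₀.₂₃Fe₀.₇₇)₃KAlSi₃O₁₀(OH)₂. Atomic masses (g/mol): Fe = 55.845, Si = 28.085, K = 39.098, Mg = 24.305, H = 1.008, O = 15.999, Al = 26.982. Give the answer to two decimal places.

7.98 weight percent

Molar mass of (Mg₀.₂₃Fe₀.₇₇)₃KAlSi₃O₁₀(OH)₂: 0.69*24.305 + 2.31*55.845 + 1*39.098 + 1*26.982 + 3*28.085 + 12*15.999 + 2*1.008 = 490.111 g/mol.
Mass of K per formula unit: 1 × 39.098 = 39.098 g.
Weight fraction K = 39.098 / 490.111 = 0.0798.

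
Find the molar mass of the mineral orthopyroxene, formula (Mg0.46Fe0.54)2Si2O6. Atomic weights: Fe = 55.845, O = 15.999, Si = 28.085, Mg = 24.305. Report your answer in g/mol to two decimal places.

234.84 g/mol

The formula mass is the sum 0.92×24.305 + 1.08×55.845 + 2×28.085 + 6×15.999.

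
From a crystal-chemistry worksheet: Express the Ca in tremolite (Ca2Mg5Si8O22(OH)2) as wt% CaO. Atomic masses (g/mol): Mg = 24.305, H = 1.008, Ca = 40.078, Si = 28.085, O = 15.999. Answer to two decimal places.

Molar mass of Ca2Mg5Si8O22(OH)2 = 2×40.078 + 5×24.305 + 8×28.085 + 24×15.999 + 2×1.008 = 812.353 g/mol.
Each formula unit contains 2 Ca, equivalent to 2/1 = 2.0000 mol CaO.
M(CaO) = 1×40.078 + 1×15.999 = 56.077 g/mol.
Mass of CaO per formula unit = 2.0000 × 56.077 = 112.154 g.
CaO wt% = 112.154 / 812.353 × 100 = 13.81%.

13.81 wt%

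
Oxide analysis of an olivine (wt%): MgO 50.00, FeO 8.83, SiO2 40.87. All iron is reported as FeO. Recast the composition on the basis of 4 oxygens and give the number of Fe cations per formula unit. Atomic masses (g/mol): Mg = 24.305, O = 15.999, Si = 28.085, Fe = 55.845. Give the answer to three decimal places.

0.180 Fe apfu

MgO (M=40.304): mol = 1.24057; Mg = 1.24057, O = 1.24057.
FeO (M=71.844): mol = 0.12291; Fe = 0.12291, O = 0.12291.
SiO2 (M=60.083): mol = 0.68023; Si = 0.68023, O = 1.36046.
ΣO = 2.72394; factor = 4/ΣO = 1.46846.
Fe apfu = 0.12291 × 1.46846 = 0.180.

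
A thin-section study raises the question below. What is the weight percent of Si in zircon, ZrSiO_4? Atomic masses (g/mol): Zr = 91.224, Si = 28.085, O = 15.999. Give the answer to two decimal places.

Molar mass of ZrSiO_4: 1×91.224 + 1×28.085 + 4×15.999 = 183.305 g/mol.
Mass of Si per formula unit: 1 × 28.085 = 28.085 g.
Weight fraction Si = 28.085 / 183.305 = 0.1532.

15.32 wt%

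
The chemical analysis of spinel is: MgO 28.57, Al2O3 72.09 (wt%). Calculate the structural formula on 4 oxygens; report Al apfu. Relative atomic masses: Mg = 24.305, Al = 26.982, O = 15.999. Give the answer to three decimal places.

1.999 Al apfu

MgO: 28.57/40.304 = 0.70886 mol → 0.70886 mol Mg, 0.70886 mol O.
Al2O3: 72.09/101.961 = 0.70704 mol → 1.41408 mol Al, 2.12112 mol O.
Total oxygen = 2.82998 mol. Normalization factor = 4/2.82998 = 1.41344.
Al per 4 O = 1.41408 × 1.41344 = 1.999.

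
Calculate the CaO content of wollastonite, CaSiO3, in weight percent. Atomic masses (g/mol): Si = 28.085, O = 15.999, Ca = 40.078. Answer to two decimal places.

Molar mass of CaSiO3 = 1×40.078 + 1×28.085 + 3×15.999 = 116.160 g/mol.
Each formula unit contains 1 Ca, equivalent to 1/1 = 1.0000 mol CaO.
M(CaO) = 1×40.078 + 1×15.999 = 56.077 g/mol.
Mass of CaO per formula unit = 1.0000 × 56.077 = 56.077 g.
CaO wt% = 56.077 / 116.160 × 100 = 48.28%.

48.28 wt%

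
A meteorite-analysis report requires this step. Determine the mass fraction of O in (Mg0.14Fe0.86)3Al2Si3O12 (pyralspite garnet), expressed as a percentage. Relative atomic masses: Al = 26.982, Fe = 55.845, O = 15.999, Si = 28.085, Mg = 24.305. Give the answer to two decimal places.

39.63 mass %

M((Mg0.14Fe0.86)3Al2Si3O12) = 484.495 g/mol.
O contributes 12 × 15.999 = 191.988 g per mole.
191.988/484.495 = 0.3963 → 39.63%.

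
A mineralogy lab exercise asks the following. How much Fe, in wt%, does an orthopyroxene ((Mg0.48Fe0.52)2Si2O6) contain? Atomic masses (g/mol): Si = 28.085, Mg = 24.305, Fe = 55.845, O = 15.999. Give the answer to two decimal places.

24.87 wt%

Formula mass = 0.96·24.305 + 1.04·55.845 + 2·28.085 + 6·15.999 = 233.576 g/mol, of which 58.079 g is Fe.
So Fe makes up 58.079/233.576 = 0.2487 of the mass, i.e. 24.87%.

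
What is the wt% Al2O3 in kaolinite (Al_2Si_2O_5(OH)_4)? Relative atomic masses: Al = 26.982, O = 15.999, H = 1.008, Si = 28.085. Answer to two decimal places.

Molar mass of Al_2Si_2O_5(OH)_4 = 2*26.982 + 2*28.085 + 9*15.999 + 4*1.008 = 258.157 g/mol.
Each formula unit contains 2 Al, equivalent to 2/2 = 1.0000 mol Al2O3.
M(Al2O3) = 2×26.982 + 3×15.999 = 101.961 g/mol.
Mass of Al2O3 per formula unit = 1.0000 × 101.961 = 101.961 g.
Al2O3 wt% = 101.961 / 258.157 × 100 = 39.50%.

39.50 wt%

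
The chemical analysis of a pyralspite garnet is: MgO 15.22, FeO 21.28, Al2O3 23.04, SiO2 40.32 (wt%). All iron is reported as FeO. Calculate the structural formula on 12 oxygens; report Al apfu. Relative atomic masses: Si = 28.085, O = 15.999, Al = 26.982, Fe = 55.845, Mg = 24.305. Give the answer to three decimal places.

2.013 Al apfu

MgO: 15.22/40.304 = 0.37763 mol → 0.37763 mol Mg, 0.37763 mol O.
FeO: 21.28/71.844 = 0.29620 mol → 0.29620 mol Fe, 0.29620 mol O.
Al2O3: 23.04/101.961 = 0.22597 mol → 0.45194 mol Al, 0.67791 mol O.
SiO2: 40.32/60.083 = 0.67107 mol → 0.67107 mol Si, 1.34214 mol O.
Total oxygen = 2.69388 mol. Normalization factor = 12/2.69388 = 4.45454.
Al per 12 O = 0.45194 × 4.45454 = 2.013.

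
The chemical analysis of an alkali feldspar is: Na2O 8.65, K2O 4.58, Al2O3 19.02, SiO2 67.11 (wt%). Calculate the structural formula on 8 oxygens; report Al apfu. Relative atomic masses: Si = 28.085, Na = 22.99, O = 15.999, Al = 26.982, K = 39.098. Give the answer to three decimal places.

8.65 wt% Na2O ÷ 61.979 g/mol = 0.13956 mol, giving 0.27912 Na and 0.13956 O.
4.58 wt% K2O ÷ 94.195 g/mol = 0.04862 mol, giving 0.09724 K and 0.04862 O.
19.02 wt% Al2O3 ÷ 101.961 g/mol = 0.18654 mol, giving 0.37308 Al and 0.55962 O.
67.11 wt% SiO2 ÷ 60.083 g/mol = 1.11695 mol, giving 1.11695 Si and 2.23390 O.
Oxygen sums to 2.98170; scaling by 8/2.98170 = 2.68303 puts the formula on 8 O.
Al: 0.37308 × 2.68303 = 1.001 atoms per formula unit.

1.001 Al apfu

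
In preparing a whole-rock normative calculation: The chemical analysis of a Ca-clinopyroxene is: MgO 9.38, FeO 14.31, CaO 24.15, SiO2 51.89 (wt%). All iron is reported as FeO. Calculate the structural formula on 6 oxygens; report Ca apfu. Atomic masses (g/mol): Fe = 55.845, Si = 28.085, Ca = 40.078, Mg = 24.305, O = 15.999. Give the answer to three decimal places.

0.998 Ca apfu

MgO (M=40.304): mol = 0.23273; Mg = 0.23273, O = 0.23273.
FeO (M=71.844): mol = 0.19918; Fe = 0.19918, O = 0.19918.
CaO (M=56.077): mol = 0.43066; Ca = 0.43066, O = 0.43066.
SiO2 (M=60.083): mol = 0.86364; Si = 0.86364, O = 1.72728.
ΣO = 2.58985; factor = 6/ΣO = 2.31674.
Ca apfu = 0.43066 × 2.31674 = 0.998.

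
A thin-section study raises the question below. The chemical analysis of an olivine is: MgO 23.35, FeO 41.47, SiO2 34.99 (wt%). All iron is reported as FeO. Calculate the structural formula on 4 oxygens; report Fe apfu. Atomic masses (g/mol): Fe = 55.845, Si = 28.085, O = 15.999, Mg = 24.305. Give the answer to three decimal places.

23.35 wt% MgO ÷ 40.304 g/mol = 0.57935 mol, giving 0.57935 Mg and 0.57935 O.
41.47 wt% FeO ÷ 71.844 g/mol = 0.57722 mol, giving 0.57722 Fe and 0.57722 O.
34.99 wt% SiO2 ÷ 60.083 g/mol = 0.58236 mol, giving 0.58236 Si and 1.16472 O.
Oxygen sums to 2.32129; scaling by 4/2.32129 = 1.72318 puts the formula on 4 O.
Fe: 0.57722 × 1.72318 = 0.995 atoms per formula unit.

0.995 Fe apfu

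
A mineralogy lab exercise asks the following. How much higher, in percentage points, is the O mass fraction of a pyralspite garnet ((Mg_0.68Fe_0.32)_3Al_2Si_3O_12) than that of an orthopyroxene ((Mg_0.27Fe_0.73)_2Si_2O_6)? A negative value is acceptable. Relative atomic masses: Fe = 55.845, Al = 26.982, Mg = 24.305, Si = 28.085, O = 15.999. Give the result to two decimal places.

First mineral: 191.988 g O in 433.400 g formula = 44.30 wt% O.
Second mineral: 95.994 g O in 246.822 g formula = 38.89 wt% O.
44.30% − 38.89% gives a difference of 5.41 percentage points.

5.41 percentage points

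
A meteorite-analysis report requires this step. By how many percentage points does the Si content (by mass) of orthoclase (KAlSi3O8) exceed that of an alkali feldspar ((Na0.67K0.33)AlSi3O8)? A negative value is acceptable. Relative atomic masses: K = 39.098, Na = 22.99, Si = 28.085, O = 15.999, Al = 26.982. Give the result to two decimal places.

First mineral: 84.255 g Si in 278.327 g formula = 30.27 wt% Si.
Second mineral: 84.255 g Si in 267.535 g formula = 31.49 wt% Si.
30.27% − 31.49% gives a difference of -1.22 percentage points.

-1.22 percentage points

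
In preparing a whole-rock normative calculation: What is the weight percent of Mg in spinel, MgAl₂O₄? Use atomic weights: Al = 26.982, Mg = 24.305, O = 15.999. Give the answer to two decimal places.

M(MgAl₂O₄) = 142.265 g/mol.
Mg contributes 1 × 24.305 = 24.305 g per mole.
24.305/142.265 = 0.1708 → 17.08%.

17.08 weight percent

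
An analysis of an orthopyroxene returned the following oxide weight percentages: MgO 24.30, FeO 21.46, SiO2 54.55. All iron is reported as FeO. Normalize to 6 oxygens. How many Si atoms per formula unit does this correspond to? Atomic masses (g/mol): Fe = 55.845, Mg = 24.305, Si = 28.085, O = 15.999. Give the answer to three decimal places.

MgO: 24.30/40.304 = 0.60292 mol → 0.60292 mol Mg, 0.60292 mol O.
FeO: 21.46/71.844 = 0.29870 mol → 0.29870 mol Fe, 0.29870 mol O.
SiO2: 54.55/60.083 = 0.90791 mol → 0.90791 mol Si, 1.81582 mol O.
Total oxygen = 2.71744 mol. Normalization factor = 6/2.71744 = 2.20796.
Si per 6 O = 0.90791 × 2.20796 = 2.005.

2.005 Si apfu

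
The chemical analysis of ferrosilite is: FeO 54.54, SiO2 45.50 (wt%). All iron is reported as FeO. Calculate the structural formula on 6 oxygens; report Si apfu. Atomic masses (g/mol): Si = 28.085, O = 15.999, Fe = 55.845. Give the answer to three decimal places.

1.998 Si apfu

FeO: 54.54/71.844 = 0.75914 mol → 0.75914 mol Fe, 0.75914 mol O.
SiO2: 45.50/60.083 = 0.75729 mol → 0.75729 mol Si, 1.51458 mol O.
Total oxygen = 2.27372 mol. Normalization factor = 6/2.27372 = 2.63885.
Si per 6 O = 0.75729 × 2.63885 = 1.998.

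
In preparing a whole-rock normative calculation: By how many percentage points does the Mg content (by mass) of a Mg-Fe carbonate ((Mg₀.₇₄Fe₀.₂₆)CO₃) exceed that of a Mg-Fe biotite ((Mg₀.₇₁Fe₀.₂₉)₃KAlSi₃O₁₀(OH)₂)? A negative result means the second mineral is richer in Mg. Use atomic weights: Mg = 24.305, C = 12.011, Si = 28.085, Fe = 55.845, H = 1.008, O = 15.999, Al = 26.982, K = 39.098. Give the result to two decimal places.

7.80 percentage points

First mineral: 17.986 g Mg in 92.513 g formula = 19.44 wt% Mg.
Second mineral: 51.770 g Mg in 444.694 g formula = 11.64 wt% Mg.
19.44% − 11.64% gives a difference of 7.80 percentage points.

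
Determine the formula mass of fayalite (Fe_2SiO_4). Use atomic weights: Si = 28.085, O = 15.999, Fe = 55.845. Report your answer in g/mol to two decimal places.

The formula mass is the sum 2*55.845 + 1*28.085 + 4*15.999.

203.77 g/mol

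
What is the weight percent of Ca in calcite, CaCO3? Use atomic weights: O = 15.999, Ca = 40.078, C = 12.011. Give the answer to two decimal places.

40.04 mass %

Formula mass = 1×40.078 + 1×12.011 + 3×15.999 = 100.086 g/mol, of which 40.078 g is Ca.
So Ca makes up 40.078/100.086 = 0.4004 of the mass, i.e. 40.04%.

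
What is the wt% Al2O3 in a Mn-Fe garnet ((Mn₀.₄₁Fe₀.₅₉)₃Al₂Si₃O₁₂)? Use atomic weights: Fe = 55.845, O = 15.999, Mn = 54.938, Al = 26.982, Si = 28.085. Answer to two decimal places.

20.53 wt%

Molar mass of (Mn₀.₄₁Fe₀.₅₉)₃Al₂Si₃O₁₂ = 1.23·54.938 + 1.77·55.845 + 2·26.982 + 3·28.085 + 12·15.999 = 496.626 g/mol.
Each formula unit contains 2 Al, equivalent to 2/2 = 1.0000 mol Al2O3.
M(Al2O3) = 2×26.982 + 3×15.999 = 101.961 g/mol.
Mass of Al2O3 per formula unit = 1.0000 × 101.961 = 101.961 g.
Al2O3 wt% = 101.961 / 496.626 × 100 = 20.53%.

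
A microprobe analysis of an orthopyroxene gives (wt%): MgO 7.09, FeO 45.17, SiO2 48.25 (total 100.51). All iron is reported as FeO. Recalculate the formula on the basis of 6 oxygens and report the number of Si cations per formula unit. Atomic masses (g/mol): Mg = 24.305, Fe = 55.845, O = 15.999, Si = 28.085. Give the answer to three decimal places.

1.999 Si apfu

7.09 wt% MgO ÷ 40.304 g/mol = 0.17591 mol, giving 0.17591 Mg and 0.17591 O.
45.17 wt% FeO ÷ 71.844 g/mol = 0.62872 mol, giving 0.62872 Fe and 0.62872 O.
48.25 wt% SiO2 ÷ 60.083 g/mol = 0.80306 mol, giving 0.80306 Si and 1.60612 O.
Oxygen sums to 2.41075; scaling by 6/2.41075 = 2.48885 puts the formula on 6 O.
Si: 0.80306 × 2.48885 = 1.999 atoms per formula unit.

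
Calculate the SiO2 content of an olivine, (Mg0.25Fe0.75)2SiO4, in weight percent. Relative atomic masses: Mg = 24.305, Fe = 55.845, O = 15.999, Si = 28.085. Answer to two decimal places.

31.96 wt%

Formula mass = 188.001 g/mol.
1 Si → 1.0000 mol SiO2 per formula unit; M(SiO2) = 60.083, so SiO2 mass = 60.083 g.
60.083/188.001 × 100 = 31.96 wt%.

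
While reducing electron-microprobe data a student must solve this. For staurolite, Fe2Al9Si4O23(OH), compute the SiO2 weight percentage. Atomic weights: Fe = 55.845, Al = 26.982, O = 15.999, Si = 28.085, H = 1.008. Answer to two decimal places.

28.21 wt%

Formula mass = 851.852 g/mol.
4 Si → 4.0000 mol SiO2 per formula unit; M(SiO2) = 60.083, so SiO2 mass = 240.332 g.
240.332/851.852 × 100 = 28.21 wt%.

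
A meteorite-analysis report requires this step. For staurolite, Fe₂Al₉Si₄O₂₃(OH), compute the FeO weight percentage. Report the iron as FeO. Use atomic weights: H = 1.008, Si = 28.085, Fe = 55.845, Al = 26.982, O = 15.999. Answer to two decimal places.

16.87 wt%

Molar mass of Fe₂Al₉Si₄O₂₃(OH) = 2×55.845 + 9×26.982 + 4×28.085 + 24×15.999 + 1×1.008 = 851.852 g/mol.
Each formula unit contains 2 Fe, equivalent to 2/1 = 2.0000 mol FeO.
M(FeO) = 1×55.845 + 1×15.999 = 71.844 g/mol.
Mass of FeO per formula unit = 2.0000 × 71.844 = 143.688 g.
FeO wt% = 143.688 / 851.852 × 100 = 16.87%.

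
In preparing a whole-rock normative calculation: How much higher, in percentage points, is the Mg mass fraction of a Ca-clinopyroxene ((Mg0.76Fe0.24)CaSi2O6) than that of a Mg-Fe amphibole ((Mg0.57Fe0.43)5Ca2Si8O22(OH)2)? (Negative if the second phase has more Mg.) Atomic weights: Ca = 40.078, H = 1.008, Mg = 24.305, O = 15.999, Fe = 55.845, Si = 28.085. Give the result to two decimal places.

M((Mg0.76Fe0.24)CaSi2O6) = 224.117 g/mol, so wt% Mg = 18.472/224.117 × 100 = 8.24%.
M((Mg0.57Fe0.43)5Ca2Si8O22(OH)2) = 880.164 g/mol, so wt% Mg = 69.269/880.164 × 100 = 7.87%.
8.24 − 7.87 = 0.37 pp.

0.37 percentage points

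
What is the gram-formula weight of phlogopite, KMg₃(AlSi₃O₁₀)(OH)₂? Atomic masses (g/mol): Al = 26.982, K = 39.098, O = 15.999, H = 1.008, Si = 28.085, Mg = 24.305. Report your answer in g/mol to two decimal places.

417.25 g/mol

M = 1(39.098) + 3(24.305) + 1(26.982) + 3(28.085) + 12(15.999) + 2(1.008)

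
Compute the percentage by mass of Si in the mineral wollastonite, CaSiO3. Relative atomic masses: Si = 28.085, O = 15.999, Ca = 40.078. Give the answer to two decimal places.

24.18 weight percent

Formula mass = 1·40.078 + 1·28.085 + 3·15.999 = 116.160 g/mol, of which 28.085 g is Si.
So Si makes up 28.085/116.160 = 0.2418 of the mass, i.e. 24.18%.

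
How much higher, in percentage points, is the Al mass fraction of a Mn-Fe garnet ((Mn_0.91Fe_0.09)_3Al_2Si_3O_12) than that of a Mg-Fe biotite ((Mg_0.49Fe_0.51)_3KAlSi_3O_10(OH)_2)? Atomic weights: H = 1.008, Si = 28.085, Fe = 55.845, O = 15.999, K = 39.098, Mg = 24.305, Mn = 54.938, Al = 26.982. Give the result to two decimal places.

First mineral: 53.964 g Al in 495.266 g formula = 10.90 wt% Al.
Second mineral: 26.982 g Al in 465.510 g formula = 5.80 wt% Al.
10.90% − 5.80% gives a difference of 5.10 percentage points.

5.10 percentage points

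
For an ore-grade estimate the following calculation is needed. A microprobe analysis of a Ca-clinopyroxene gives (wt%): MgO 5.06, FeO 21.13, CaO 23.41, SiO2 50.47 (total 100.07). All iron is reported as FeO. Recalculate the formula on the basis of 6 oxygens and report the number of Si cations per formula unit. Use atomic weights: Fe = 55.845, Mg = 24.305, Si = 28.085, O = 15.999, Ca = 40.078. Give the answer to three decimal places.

MgO: 5.06/40.304 = 0.12555 mol → 0.12555 mol Mg, 0.12555 mol O.
FeO: 21.13/71.844 = 0.29411 mol → 0.29411 mol Fe, 0.29411 mol O.
CaO: 23.41/56.077 = 0.41746 mol → 0.41746 mol Ca, 0.41746 mol O.
SiO2: 50.47/60.083 = 0.84000 mol → 0.84000 mol Si, 1.68000 mol O.
Total oxygen = 2.51712 mol. Normalization factor = 6/2.51712 = 2.38368.
Si per 6 O = 0.84000 × 2.38368 = 2.002.

2.002 Si apfu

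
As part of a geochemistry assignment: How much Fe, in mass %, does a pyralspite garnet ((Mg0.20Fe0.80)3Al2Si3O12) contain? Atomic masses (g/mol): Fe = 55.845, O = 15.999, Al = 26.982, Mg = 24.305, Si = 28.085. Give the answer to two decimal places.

Formula mass = 0.60×24.305 + 2.40×55.845 + 2×26.982 + 3×28.085 + 12×15.999 = 478.818 g/mol, of which 134.028 g is Fe.
So Fe makes up 134.028/478.818 = 0.2799 of the mass, i.e. 27.99%.

27.99 mass %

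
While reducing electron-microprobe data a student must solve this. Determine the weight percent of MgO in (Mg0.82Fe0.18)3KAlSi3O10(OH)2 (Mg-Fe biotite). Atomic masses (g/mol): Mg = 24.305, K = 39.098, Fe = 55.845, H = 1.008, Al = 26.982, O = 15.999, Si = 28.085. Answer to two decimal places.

Molar mass of (Mg0.82Fe0.18)3KAlSi3O10(OH)2 = 2.46·24.305 + 0.54·55.845 + 1·39.098 + 1·26.982 + 3·28.085 + 12·15.999 + 2·1.008 = 434.286 g/mol.
Each formula unit contains 2.46 Mg, equivalent to 2.46/1 = 2.4600 mol MgO.
M(MgO) = 1×24.305 + 1×15.999 = 40.304 g/mol.
Mass of MgO per formula unit = 2.4600 × 40.304 = 99.148 g.
MgO wt% = 99.148 / 434.286 × 100 = 22.83%.

22.83 wt%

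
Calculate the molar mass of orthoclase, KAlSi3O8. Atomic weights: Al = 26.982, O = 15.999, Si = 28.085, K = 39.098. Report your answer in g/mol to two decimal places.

278.33 g/mol

The formula mass is the sum 1×39.098 + 1×26.982 + 3×28.085 + 8×15.999.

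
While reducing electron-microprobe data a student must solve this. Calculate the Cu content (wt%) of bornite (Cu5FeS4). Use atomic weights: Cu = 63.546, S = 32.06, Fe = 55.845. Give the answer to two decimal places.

63.32 wt%

Molar mass of Cu5FeS4: 5×63.546 + 1×55.845 + 4×32.06 = 501.815 g/mol.
Mass of Cu per formula unit: 5 × 63.546 = 317.730 g.
Weight fraction Cu = 317.730 / 501.815 = 0.6332.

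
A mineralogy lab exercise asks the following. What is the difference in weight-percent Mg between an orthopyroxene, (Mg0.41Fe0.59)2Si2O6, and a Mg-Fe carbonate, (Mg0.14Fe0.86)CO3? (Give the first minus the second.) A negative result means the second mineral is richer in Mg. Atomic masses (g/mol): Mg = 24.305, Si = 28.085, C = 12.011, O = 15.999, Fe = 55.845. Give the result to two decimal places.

First mineral: 19.930 g Mg in 237.991 g formula = 8.37 wt% Mg.
Second mineral: 3.403 g Mg in 111.437 g formula = 3.05 wt% Mg.
8.37% − 3.05% gives a difference of 5.32 percentage points.

5.32 percentage points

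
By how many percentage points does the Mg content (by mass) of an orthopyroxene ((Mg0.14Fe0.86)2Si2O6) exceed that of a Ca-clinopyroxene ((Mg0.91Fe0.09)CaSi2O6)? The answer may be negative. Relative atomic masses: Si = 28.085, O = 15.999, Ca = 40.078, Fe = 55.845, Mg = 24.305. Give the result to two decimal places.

-7.41 percentage points

M((Mg0.14Fe0.86)2Si2O6) = 255.023 g/mol, so wt% Mg = 6.805/255.023 × 100 = 2.67%.
M((Mg0.91Fe0.09)CaSi2O6) = 219.386 g/mol, so wt% Mg = 22.118/219.386 × 100 = 10.08%.
2.67 − 10.08 = -7.41 pp.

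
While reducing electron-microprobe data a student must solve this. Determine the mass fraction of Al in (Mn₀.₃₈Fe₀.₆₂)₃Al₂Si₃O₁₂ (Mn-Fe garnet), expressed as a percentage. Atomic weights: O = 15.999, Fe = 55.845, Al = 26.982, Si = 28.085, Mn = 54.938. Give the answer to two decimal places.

10.86 mass %

Formula mass = 1.14·54.938 + 1.86·55.845 + 2·26.982 + 3·28.085 + 12·15.999 = 496.708 g/mol, of which 53.964 g is Al.
So Al makes up 53.964/496.708 = 0.1086 of the mass, i.e. 10.86%.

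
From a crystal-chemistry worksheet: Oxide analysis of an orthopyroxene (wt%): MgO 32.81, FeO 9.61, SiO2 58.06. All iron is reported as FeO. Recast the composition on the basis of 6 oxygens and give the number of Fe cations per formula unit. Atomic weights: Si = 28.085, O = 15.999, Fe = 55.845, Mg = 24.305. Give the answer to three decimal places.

0.279 Fe apfu

MgO: 32.81/40.304 = 0.81406 mol → 0.81406 mol Mg, 0.81406 mol O.
FeO: 9.61/71.844 = 0.13376 mol → 0.13376 mol Fe, 0.13376 mol O.
SiO2: 58.06/60.083 = 0.96633 mol → 0.96633 mol Si, 1.93266 mol O.
Total oxygen = 2.88048 mol. Normalization factor = 6/2.88048 = 2.08299.
Fe per 6 O = 0.13376 × 2.08299 = 0.279.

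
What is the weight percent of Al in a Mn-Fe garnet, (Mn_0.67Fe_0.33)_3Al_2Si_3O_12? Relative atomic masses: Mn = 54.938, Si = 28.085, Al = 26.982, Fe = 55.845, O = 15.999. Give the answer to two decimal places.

M((Mn_0.67Fe_0.33)_3Al_2Si_3O_12) = 495.919 g/mol.
Al contributes 2 × 26.982 = 53.964 g per mole.
53.964/495.919 = 0.1088 → 10.88%.

10.88 wt%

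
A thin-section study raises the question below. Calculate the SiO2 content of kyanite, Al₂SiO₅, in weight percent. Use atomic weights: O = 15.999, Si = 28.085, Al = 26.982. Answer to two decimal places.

37.08 wt%

Molar mass of Al₂SiO₅ = 2×26.982 + 1×28.085 + 5×15.999 = 162.044 g/mol.
Each formula unit contains 1 Si, equivalent to 1/1 = 1.0000 mol SiO2.
M(SiO2) = 1×28.085 + 2×15.999 = 60.083 g/mol.
Mass of SiO2 per formula unit = 1.0000 × 60.083 = 60.083 g.
SiO2 wt% = 60.083 / 162.044 × 100 = 37.08%.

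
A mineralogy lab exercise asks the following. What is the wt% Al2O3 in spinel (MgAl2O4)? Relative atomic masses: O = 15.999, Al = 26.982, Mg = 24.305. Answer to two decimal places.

71.67 wt%

Molar mass of MgAl2O4 = 1×24.305 + 2×26.982 + 4×15.999 = 142.265 g/mol.
Each formula unit contains 2 Al, equivalent to 2/2 = 1.0000 mol Al2O3.
M(Al2O3) = 2×26.982 + 3×15.999 = 101.961 g/mol.
Mass of Al2O3 per formula unit = 1.0000 × 101.961 = 101.961 g.
Al2O3 wt% = 101.961 / 142.265 × 100 = 71.67%.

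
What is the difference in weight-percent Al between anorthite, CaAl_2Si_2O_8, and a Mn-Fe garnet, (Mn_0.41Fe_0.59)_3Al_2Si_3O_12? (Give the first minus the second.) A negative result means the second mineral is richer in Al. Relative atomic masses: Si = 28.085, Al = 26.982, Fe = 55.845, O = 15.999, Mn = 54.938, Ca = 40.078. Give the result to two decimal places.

First mineral: 53.964 g Al in 278.204 g formula = 19.40 wt% Al.
Second mineral: 53.964 g Al in 496.626 g formula = 10.87 wt% Al.
19.40% − 10.87% gives a difference of 8.53 percentage points.

8.53 percentage points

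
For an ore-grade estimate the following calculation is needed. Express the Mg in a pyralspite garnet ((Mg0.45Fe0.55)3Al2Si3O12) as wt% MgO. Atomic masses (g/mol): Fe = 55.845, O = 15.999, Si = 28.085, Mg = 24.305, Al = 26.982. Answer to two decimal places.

Formula mass = 455.163 g/mol.
1.35 Mg → 1.3500 mol MgO per formula unit; M(MgO) = 40.304, so MgO mass = 54.410 g.
54.410/455.163 × 100 = 11.95 wt%.

11.95 wt%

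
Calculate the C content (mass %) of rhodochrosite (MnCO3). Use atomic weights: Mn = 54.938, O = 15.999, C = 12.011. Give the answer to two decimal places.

M(MnCO3) = 114.946 g/mol.
C contributes 1 × 12.011 = 12.011 g per mole.
12.011/114.946 = 0.1045 → 10.45%.

10.45 mass %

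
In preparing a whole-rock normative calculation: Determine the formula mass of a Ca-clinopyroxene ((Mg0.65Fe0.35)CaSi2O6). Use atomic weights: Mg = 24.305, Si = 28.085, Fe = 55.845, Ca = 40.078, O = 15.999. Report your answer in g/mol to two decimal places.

227.59 g/mol

M = 0.65·24.305 + 0.35·55.845 + 1·40.078 + 2·28.085 + 6·15.999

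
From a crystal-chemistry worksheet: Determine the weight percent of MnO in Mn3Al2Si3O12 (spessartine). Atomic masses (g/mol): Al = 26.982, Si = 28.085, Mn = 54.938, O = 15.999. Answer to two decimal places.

42.99 wt%

Molar mass of Mn3Al2Si3O12 = 3×54.938 + 2×26.982 + 3×28.085 + 12×15.999 = 495.021 g/mol.
Each formula unit contains 3 Mn, equivalent to 3/1 = 3.0000 mol MnO.
M(MnO) = 1×54.938 + 1×15.999 = 70.937 g/mol.
Mass of MnO per formula unit = 3.0000 × 70.937 = 212.811 g.
MnO wt% = 212.811 / 495.021 × 100 = 42.99%.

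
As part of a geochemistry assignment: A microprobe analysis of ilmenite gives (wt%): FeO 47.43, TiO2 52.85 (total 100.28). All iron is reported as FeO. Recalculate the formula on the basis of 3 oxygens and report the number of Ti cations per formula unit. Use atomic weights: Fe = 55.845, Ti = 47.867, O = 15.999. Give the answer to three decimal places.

1.001 Ti apfu

FeO: 47.43/71.844 = 0.66018 mol → 0.66018 mol Fe, 0.66018 mol O.
TiO2: 52.85/79.865 = 0.66174 mol → 0.66174 mol Ti, 1.32348 mol O.
Total oxygen = 1.98366 mol. Normalization factor = 3/1.98366 = 1.51236.
Ti per 3 O = 0.66174 × 1.51236 = 1.001.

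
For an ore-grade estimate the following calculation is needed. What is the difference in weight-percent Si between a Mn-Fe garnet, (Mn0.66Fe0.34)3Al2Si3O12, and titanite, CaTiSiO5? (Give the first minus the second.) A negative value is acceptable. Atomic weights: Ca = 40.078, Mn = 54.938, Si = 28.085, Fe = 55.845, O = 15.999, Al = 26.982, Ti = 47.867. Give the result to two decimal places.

2.66 percentage points

M((Mn0.66Fe0.34)3Al2Si3O12) = 495.946 g/mol, so wt% Si = 84.255/495.946 × 100 = 16.99%.
M(CaTiSiO5) = 196.025 g/mol, so wt% Si = 28.085/196.025 × 100 = 14.33%.
16.99 − 14.33 = 2.66 pp.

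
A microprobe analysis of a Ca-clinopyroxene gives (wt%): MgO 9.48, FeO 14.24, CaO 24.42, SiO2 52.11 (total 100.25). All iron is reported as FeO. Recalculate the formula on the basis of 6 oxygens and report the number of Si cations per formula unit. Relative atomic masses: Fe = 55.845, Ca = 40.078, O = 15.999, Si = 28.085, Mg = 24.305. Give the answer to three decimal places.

9.48 wt% MgO ÷ 40.304 g/mol = 0.23521 mol, giving 0.23521 Mg and 0.23521 O.
14.24 wt% FeO ÷ 71.844 g/mol = 0.19821 mol, giving 0.19821 Fe and 0.19821 O.
24.42 wt% CaO ÷ 56.077 g/mol = 0.43547 mol, giving 0.43547 Ca and 0.43547 O.
52.11 wt% SiO2 ÷ 60.083 g/mol = 0.86730 mol, giving 0.86730 Si and 1.73460 O.
Oxygen sums to 2.60349; scaling by 6/2.60349 = 2.30460 puts the formula on 6 O.
Si: 0.86730 × 2.30460 = 1.999 atoms per formula unit.

1.999 Si apfu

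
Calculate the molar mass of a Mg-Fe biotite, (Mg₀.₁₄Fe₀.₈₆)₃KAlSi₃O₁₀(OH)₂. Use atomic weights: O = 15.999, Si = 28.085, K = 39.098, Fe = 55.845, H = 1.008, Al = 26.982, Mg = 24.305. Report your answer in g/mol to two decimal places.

M = 0.42·24.305 + 2.58·55.845 + 1·39.098 + 1·26.982 + 3·28.085 + 12·15.999 + 2·1.008

498.63 g/mol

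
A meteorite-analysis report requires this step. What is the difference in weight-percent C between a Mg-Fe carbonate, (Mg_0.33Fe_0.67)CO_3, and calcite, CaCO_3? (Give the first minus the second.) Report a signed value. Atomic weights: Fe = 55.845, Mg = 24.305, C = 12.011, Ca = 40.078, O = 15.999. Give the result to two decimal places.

-0.61 percentage points

First mineral: 12.011 g C in 105.445 g formula = 11.39 wt% C.
Second mineral: 12.011 g C in 100.086 g formula = 12.00 wt% C.
11.39% − 12.00% gives a difference of -0.61 percentage points.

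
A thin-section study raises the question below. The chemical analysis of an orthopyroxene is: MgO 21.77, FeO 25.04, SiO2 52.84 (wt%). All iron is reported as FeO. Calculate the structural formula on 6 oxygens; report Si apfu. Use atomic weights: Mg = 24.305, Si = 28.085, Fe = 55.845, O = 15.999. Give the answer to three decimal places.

1.993 Si apfu

MgO (M=40.304): mol = 0.54014; Mg = 0.54014, O = 0.54014.
FeO (M=71.844): mol = 0.34853; Fe = 0.34853, O = 0.34853.
SiO2 (M=60.083): mol = 0.87945; Si = 0.87945, O = 1.75890.
ΣO = 2.64757; factor = 6/ΣO = 2.26623.
Si apfu = 0.87945 × 2.26623 = 1.993.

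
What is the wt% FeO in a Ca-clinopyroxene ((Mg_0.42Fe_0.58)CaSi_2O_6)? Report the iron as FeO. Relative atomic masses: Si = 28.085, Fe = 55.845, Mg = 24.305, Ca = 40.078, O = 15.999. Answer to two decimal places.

17.74 wt%

M((Mg_0.42Fe_0.58)CaSi_2O_6) = 234.840 g/mol; M(FeO) = 71.844 g/mol.
Moles FeO per formula unit = 0.58 Fe ÷ 1 = 0.5800.
FeO fraction = (0.5800 × 71.844) / 234.840 = 41.670/234.840 = 0.1774.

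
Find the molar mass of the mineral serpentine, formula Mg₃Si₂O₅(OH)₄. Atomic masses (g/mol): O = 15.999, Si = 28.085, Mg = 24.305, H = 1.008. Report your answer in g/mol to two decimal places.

277.11 g/mol

M = 3·24.305 + 2·28.085 + 9·15.999 + 4·1.008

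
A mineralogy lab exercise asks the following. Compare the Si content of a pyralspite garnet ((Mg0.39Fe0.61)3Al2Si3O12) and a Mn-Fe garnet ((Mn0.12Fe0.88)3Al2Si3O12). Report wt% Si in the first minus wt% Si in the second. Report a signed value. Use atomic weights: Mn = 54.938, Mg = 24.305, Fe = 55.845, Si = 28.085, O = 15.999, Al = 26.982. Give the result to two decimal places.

1.34 percentage points

First mineral: 84.255 g Si in 460.840 g formula = 18.28 wt% Si.
Second mineral: 84.255 g Si in 497.415 g formula = 16.94 wt% Si.
18.28% − 16.94% gives a difference of 1.34 percentage points.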